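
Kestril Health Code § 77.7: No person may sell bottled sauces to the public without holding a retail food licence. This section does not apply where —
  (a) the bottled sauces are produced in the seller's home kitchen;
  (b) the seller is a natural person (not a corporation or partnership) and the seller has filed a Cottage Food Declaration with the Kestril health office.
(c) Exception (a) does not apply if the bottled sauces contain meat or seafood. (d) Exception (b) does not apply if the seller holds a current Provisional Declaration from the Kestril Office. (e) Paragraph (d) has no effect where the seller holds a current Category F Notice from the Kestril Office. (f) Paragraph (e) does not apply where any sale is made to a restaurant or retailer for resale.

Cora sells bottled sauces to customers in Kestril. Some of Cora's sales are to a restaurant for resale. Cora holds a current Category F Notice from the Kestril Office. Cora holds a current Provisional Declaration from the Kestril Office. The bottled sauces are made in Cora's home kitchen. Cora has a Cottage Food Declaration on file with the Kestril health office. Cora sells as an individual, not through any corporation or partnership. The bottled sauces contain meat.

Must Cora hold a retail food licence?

Yes — Cora must hold a retail food licence.

Exception (a) is satisfied on its face — the bottled sauces are home-kitchen produced. But applying paragraph (c): (c) applies — the bottled sauces contain meat. (a) is therefore removed.
Exception (b): the seller is a natural person; a Cottage Food Declaration is on file — every condition holds. However, paragraphs (d)–(f) must be considered: (d) operates against (b): a current Provisional Declaration is held. (e) would limit (d) — a current Category F Notice is held — but (f) sets (e) aside: (f) is triggered — some sales are to a restaurant for resale. Exception (b) does not apply.
No exception is made out. Cora falls within the general rule.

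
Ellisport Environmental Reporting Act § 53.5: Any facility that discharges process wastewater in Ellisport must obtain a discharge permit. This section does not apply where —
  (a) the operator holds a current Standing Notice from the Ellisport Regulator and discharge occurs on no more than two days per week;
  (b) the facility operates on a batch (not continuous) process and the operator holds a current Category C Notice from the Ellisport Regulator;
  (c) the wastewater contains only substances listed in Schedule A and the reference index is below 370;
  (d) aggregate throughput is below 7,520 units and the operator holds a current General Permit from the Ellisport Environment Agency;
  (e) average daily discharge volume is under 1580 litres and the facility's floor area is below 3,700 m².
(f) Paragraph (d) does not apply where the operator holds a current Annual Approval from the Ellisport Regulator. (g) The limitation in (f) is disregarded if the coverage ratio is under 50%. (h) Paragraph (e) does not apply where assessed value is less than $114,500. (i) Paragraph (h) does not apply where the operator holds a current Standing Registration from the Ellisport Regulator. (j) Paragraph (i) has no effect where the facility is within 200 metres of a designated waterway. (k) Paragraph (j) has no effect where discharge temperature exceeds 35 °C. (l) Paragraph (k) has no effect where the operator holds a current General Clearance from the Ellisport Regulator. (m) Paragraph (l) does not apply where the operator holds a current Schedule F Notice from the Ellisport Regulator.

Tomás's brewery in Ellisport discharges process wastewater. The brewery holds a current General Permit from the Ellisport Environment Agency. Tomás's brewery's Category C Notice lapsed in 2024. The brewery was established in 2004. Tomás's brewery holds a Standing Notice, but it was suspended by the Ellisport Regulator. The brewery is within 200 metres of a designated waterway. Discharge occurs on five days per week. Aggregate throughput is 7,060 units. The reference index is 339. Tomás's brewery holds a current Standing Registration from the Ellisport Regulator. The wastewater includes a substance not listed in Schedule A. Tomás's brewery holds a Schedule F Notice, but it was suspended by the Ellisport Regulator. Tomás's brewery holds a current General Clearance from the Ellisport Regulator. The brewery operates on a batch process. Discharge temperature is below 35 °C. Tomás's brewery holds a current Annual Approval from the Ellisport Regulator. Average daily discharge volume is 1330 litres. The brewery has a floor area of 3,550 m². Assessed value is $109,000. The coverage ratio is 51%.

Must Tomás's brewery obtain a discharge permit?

Exception (a) requires that the operator holds a current Standing Notice from the Ellisport Regulator; but the Standing Notice is not current, so (a) is unavailable.
Exception (b) does not apply: no current Category C Notice is held.
Exception (c) does not apply: the wastewater includes a non-Schedule-A substance.
Exception (d)'s conditions are all satisfied: aggregate throughput is 7,060 units, below the 7,520 units limit; a current General Permit is held. But: (f) operates against (d): a current Annual Approval is held. (g) is not triggered (the coverage ratio is 51%, not under 50%), so (f) stands. So (d) is unavailable.
Exception (e): average daily discharge volume is 1330 litres, under the 1580 litres limit; the facility's floor area is 3,550 m², below the 3,700 m² limit — every condition holds. But: (h) operates against (e): assessed value is $109,000, less than the $114,500 limit. (i) is triggered (a current Standing Registration is held), but is displaced by (j): (j) operates — the brewery is within 200 m of a designated waterway. (k) is not engaged (discharge temperature is below 35 °C), so (j) stands. So (e) is unavailable.
No exception is made out. Tomás's brewery falls within the general rule.

Yes — Tomás's brewery must obtain a discharge permit.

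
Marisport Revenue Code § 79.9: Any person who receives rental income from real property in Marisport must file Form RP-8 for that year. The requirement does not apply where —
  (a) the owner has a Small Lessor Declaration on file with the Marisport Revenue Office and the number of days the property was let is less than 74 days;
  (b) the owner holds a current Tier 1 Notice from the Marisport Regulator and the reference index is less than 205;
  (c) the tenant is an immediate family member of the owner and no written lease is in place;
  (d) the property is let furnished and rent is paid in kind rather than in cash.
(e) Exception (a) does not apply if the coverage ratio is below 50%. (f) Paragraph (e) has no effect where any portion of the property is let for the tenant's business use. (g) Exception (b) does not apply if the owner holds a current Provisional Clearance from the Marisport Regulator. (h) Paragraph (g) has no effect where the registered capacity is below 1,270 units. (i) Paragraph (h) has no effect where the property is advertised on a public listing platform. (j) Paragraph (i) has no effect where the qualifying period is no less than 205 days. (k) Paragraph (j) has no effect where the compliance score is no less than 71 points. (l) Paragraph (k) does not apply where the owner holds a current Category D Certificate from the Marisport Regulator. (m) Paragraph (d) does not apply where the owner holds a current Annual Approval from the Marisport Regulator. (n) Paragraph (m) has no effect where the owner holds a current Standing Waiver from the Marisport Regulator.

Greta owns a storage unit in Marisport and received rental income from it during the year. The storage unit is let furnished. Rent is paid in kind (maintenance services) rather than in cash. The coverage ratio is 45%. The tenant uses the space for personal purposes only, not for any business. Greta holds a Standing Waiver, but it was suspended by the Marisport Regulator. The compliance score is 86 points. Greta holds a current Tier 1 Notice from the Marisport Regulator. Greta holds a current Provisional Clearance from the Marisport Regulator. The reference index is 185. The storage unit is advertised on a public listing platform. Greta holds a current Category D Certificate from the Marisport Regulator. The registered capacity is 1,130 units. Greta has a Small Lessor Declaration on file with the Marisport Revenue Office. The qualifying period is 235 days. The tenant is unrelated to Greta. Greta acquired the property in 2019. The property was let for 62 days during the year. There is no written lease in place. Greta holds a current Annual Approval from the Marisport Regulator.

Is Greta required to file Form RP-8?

Exception (a)'s conditions are all satisfied: a Small Lessor Declaration is on file; the number of days the property was let is 62 days, less than the 74 days limit. But: (e) operates against (a): the coverage ratio is 45%, below the 50% limit. (f) is inapplicable (the space is used for personal purposes only), so (e) stands. Exception (a) does not apply.
Exception (b): a current Tier 1 Notice is held; the reference index is 185, less than the 205 limit — every condition holds. Under paragraphs (g)–(l): (g) applies (a current Provisional Clearance is held), but is itself disapplied by (h): (h) is engaged — the registered capacity is 1,130 units, below the 1,270 units limit. (i) applies (the property is publicly advertised), but is itself disapplied by (j): (j) operates against (i): the qualifying period is 235 days, meeting the 205 days threshold. (k) is triggered (the compliance score is 86 points, meeting the 71 points threshold), but is set aside by (l): (l) is engaged — a current Category D Certificate is held. Exception (b) stands.
Exception (c) does not apply: the tenant is unrelated to the owner.
Exception (d)'s conditions are all satisfied: the property is let furnished; rent is paid in kind. However, paragraphs (m)–(n) must be considered: (m) operates — a current Annual Approval is held. (n) is not engaged (no current Standing Waiver is held), so (m) stands. So (d) is unavailable.

No — exception (b) applies; Greta is not required to file Form RP-8.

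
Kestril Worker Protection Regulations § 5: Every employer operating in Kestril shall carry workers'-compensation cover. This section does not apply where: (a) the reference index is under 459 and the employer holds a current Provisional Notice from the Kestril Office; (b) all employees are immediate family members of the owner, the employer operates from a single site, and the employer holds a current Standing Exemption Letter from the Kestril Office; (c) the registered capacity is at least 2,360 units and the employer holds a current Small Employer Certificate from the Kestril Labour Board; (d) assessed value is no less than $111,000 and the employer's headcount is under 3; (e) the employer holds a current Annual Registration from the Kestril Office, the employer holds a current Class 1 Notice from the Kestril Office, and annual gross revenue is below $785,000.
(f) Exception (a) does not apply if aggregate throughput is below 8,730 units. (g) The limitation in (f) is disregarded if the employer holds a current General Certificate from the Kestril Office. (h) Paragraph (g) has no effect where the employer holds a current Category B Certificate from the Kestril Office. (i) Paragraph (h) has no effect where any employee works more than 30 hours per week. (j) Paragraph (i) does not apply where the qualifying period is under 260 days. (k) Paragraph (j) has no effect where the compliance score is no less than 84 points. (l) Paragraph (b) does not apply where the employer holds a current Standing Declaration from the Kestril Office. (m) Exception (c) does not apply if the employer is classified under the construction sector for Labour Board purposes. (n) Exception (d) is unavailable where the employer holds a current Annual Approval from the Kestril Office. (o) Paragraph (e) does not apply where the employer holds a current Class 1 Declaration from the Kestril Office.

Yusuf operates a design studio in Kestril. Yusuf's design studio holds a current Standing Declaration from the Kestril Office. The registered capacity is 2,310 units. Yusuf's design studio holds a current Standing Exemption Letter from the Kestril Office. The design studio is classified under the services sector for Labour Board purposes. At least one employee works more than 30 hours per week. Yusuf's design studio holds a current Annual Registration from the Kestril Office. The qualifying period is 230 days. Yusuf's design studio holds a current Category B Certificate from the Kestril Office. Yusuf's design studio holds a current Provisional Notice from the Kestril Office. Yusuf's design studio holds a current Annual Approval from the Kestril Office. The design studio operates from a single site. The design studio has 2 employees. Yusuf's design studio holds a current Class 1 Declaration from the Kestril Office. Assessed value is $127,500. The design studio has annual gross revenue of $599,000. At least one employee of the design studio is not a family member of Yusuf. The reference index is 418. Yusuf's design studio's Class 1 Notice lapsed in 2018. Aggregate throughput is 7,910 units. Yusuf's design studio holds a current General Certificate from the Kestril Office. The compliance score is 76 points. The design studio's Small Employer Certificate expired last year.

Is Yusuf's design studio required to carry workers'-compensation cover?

Yes — Yusuf's design studio must carry workers'-compensation cover.

Exception (a) is satisfied on its face — the reference index is 418, under the 459 limit; a current Provisional Notice is held. But: (f) operates against (a): aggregate throughput is 7,910 units, below the 8,730 units limit. (g) applies (a current General Certificate is held), but yields to (h): (h) operates — a current Category B Certificate is held. (i) would limit (h) — at least one employee exceeds 30 hours/week — but (j) sets (i) aside: (j) operates against (i): the qualifying period is 230 days, under the 260 days limit. (k), which would lift (j), is inapplicable — the compliance score is 76 points, short of 84 points. (a) is therefore removed.
Exception (b) requires that all employees are immediate family members of the owner; but at least one employee is not a family member, so (b) is unavailable.
Exception (c) requires that the registered capacity is at least 2,360 units; but the registered capacity is 2,310 units, short of 2,360 units, so (c) is unavailable.
Exception (d)'s conditions are all satisfied: assessed value is $127,500, meeting the $111,000 threshold; the employer's headcount is 2, under the 3 limit. But applying paragraph (n): (n) operates against (d): a current Annual Approval is held. So (d) is unavailable.
Exception (e) does not apply: there is no Class 1 Notice in force.
Every exception is unavailable, so the rule governs.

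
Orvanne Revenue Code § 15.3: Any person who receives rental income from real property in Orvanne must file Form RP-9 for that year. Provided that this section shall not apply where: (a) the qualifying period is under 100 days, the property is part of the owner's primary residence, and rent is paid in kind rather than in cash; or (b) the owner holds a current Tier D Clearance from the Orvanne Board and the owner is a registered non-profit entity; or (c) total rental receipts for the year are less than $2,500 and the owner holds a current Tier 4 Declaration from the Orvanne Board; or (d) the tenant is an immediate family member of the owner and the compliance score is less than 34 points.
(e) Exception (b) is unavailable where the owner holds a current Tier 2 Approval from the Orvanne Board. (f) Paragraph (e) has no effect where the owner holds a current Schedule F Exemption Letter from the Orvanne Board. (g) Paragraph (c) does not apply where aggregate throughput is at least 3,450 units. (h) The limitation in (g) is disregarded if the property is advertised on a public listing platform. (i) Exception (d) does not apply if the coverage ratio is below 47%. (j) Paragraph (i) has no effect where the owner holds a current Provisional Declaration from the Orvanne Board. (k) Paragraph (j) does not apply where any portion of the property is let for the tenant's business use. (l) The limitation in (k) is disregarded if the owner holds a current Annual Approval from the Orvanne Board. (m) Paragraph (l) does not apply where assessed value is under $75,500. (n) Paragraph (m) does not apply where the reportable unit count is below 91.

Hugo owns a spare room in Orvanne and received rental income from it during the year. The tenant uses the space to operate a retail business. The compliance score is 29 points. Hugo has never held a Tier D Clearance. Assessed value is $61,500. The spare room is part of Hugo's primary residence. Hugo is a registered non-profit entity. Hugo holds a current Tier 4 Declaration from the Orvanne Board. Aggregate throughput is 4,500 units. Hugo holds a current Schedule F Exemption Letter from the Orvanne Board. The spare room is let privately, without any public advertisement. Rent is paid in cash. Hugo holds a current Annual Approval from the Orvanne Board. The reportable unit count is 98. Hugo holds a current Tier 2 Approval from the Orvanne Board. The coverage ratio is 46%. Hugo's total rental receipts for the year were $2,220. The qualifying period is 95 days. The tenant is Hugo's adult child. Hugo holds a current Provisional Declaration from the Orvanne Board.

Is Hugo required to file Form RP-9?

Exception (a) does not apply: rent is paid in cash.
Exception (b) fails — the Tier D Clearance is not current.
Exception (c) is satisfied on its face — total rental receipts for the year are $2,220, less than the $2,500 limit; a current Tier 4 Declaration is held. However, paragraphs (g)–(h) must be considered: (g) operates against (c): aggregate throughput is 4,500 units, meeting the 3,450 units threshold. (h) is not engaged (the property is let privately without advertisement), so (g) stands. (c) is therefore removed.
All of (d)'s requirements are met (the tenant is an immediate family member; the compliance score is 29 points, less than the 34 points limit). But: (i) applies — the coverage ratio is 46%, below the 47% limit. (j) operates (a current Provisional Declaration is held), but yields to (k): (k) is triggered — the space is let for business use. (l) would limit (k) — a current Annual Approval is held — but (m) sets (l) aside: (m) operates — assessed value is $61,500, under the $75,500 limit. (n), which would lift (m), does not operate here — the reportable unit count is 98, not below 91. (d) is therefore removed.
No exception is made out. Hugo falls within the general rule.

Yes — Hugo must file Form RP-9.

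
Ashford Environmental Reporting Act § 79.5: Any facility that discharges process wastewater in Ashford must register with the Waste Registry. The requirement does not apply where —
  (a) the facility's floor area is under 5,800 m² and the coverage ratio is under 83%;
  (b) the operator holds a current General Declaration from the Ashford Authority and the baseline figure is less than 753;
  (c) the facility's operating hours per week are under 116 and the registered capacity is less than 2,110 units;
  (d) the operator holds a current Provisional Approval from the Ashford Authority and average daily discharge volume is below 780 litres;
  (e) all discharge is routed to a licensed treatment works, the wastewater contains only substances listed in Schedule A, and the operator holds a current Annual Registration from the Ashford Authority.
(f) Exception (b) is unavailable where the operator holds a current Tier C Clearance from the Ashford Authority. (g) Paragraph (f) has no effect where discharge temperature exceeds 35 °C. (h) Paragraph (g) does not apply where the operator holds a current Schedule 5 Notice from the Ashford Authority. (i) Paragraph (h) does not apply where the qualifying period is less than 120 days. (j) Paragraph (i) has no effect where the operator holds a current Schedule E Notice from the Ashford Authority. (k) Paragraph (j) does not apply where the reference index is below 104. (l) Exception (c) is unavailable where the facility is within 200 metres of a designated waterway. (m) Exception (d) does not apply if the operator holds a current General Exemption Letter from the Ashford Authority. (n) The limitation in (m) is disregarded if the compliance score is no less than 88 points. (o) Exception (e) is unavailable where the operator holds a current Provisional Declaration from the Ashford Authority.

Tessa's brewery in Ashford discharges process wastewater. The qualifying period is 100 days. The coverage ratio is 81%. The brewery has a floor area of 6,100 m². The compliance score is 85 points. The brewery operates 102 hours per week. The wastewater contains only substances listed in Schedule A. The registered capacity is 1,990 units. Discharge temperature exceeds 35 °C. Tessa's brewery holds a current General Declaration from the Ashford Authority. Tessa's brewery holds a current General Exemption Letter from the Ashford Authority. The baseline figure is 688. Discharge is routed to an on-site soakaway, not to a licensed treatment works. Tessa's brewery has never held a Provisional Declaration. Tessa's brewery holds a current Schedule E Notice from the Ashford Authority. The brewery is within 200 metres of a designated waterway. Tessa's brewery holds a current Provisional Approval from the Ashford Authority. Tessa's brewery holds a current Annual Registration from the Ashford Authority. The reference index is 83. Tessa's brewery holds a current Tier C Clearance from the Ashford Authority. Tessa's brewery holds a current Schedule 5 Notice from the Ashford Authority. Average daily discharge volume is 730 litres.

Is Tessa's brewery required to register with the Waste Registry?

No — exception (b) applies; Tessa's brewery is not required to register with the Waste Registry.

Exception (a) requires that the facility's floor area is under 5,800 m²; but the facility's floor area is 6,100 m², not under 5,800 m², so (a) is unavailable.
Exception (b): a current General Declaration is held; the baseline figure is 688, less than the 753 limit — every condition holds. As to paragraphs (f)–(k): (f) would limit (b) — a current Tier C Clearance is held — but (g) sets (f) aside: (g) is triggered — discharge temperature exceeds 35 °C. (h) would limit (g) — a current Schedule 5 Notice is held — but (i) sets (h) aside: (i) operates against (h): the qualifying period is 100 days, less than the 120 days limit. (j) would limit (i) — a current Schedule E Notice is held — but (k) sets (j) aside: (k) is triggered — the reference index is 83, below the 104 limit. (b) remains available.
All of (c)'s requirements are met (the facility's operating hours per week are 102, under the 116 limit; the registered capacity is 1,990 units, less than the 2,110 units limit). However, paragraph (l) must be considered: (l) operates — the brewery is within 200 m of a designated waterway. (c) is therefore removed.
All of (d)'s requirements are met (a current Provisional Approval is held; average daily discharge volume is 730 litres, below the 780 litres limit). However, paragraphs (m)–(n) must be considered: (m) operates against (d): a current General Exemption Letter is held. (n) is not triggered (the compliance score is 85 points, short of 88 points), so (m) stands. Exception (d) does not apply.
Exception (e) fails — discharge is not routed to a licensed treatment works.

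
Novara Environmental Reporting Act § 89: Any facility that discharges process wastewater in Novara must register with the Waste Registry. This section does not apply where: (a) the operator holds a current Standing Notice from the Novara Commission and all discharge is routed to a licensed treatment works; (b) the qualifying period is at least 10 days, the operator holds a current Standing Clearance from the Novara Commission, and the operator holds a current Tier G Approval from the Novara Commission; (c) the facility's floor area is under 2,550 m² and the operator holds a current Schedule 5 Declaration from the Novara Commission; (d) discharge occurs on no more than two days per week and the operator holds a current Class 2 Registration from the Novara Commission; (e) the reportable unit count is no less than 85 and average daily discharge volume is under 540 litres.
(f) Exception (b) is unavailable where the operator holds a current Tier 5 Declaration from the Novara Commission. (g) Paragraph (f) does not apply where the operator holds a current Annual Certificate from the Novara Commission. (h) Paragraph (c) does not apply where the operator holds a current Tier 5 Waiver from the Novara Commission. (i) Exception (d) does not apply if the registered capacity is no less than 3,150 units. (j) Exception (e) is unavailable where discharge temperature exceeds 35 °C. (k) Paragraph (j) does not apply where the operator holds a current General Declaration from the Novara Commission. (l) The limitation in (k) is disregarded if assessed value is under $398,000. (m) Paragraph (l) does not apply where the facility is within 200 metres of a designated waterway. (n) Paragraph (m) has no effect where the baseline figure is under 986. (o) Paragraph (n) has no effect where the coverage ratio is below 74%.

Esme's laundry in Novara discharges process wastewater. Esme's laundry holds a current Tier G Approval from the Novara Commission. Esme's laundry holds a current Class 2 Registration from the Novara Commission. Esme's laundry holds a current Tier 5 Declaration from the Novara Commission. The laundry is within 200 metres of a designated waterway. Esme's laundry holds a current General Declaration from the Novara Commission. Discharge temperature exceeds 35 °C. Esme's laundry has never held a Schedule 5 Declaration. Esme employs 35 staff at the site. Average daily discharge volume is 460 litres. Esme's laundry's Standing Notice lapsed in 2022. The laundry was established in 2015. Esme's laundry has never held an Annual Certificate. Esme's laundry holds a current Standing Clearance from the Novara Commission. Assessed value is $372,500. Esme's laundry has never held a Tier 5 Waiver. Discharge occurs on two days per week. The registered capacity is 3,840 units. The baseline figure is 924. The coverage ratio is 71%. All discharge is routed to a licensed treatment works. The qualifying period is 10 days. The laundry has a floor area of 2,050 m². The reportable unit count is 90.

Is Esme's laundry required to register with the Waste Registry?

No — exception (e) applies; Esme's laundry is not required to register with the Waste Registry.

Exception (a) requires that the operator holds a current Standing Notice from the Novara Commission; but there is no Standing Notice in force, so (a) is unavailable.
Exception (b)'s conditions are all satisfied: the qualifying period is 10 days, meeting the 10 days threshold; a current Standing Clearance is held; a current Tier G Approval is held. But: (f) operates against (b): a current Tier 5 Declaration is held. (g) is not triggered (there is no Annual Certificate in force), so (f) stands. Exception (b) does not apply.
Exception (c) does not apply: no current Schedule 5 Declaration is held.
Exception (d): discharge occurs on no more than two days per week; a current Class 2 Registration is held — every condition holds. Turning to paragraph (i): (i) operates against (d): the registered capacity is 3,840 units, meeting the 3,150 units threshold. (d) is therefore removed.
Exception (e) is satisfied on its face — the reportable unit count is 90, meeting the 85 threshold; average daily discharge volume is 460 litres, under the 540 litres limit. As to paragraphs (j)–(o): (j) is engaged (discharge temperature exceeds 35 °C), but is set aside by (k): (k) applies — a current General Declaration is held. (l) is triggered (assessed value is $372,500, under the $398,000 limit), but is overridden by (m): (m) is triggered — the laundry is within 200 m of a designated waterway. (n) operates (the baseline figure is 924, under the 986 limit), but is displaced by (o): (o) operates against (n): the coverage ratio is 71%, below the 74% limit. Exception (e) stands.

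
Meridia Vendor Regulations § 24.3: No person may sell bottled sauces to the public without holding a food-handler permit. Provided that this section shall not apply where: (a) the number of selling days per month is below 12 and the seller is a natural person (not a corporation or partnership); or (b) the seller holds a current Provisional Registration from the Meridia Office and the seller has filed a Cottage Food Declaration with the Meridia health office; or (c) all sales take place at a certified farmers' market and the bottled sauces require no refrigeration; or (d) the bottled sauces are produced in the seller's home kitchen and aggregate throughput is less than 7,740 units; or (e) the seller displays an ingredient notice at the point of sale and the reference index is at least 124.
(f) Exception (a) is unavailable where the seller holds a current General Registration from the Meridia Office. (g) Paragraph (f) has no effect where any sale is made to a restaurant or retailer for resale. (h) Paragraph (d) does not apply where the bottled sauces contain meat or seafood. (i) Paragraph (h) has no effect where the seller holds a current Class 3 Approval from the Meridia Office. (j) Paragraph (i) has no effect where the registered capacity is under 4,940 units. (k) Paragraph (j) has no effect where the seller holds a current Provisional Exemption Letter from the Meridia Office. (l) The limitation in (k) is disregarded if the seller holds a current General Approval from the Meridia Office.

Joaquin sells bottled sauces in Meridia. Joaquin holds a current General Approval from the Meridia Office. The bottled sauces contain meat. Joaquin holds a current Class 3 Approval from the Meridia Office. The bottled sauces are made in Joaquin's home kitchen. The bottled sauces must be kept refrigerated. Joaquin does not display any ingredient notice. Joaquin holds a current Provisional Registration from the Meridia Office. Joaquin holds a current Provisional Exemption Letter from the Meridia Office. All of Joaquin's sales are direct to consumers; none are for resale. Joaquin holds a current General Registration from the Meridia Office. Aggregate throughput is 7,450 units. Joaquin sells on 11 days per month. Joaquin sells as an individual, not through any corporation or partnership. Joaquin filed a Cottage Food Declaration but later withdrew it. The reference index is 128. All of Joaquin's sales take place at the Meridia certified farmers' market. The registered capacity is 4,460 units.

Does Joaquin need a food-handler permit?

Yes — Joaquin must hold a food-handler permit.

All of (a)'s requirements are met (the number of selling days per month is 11, below the 12 limit; the seller is a natural person). However, paragraphs (f)–(g) must be considered: (f) operates — a current General Registration is held. (g), which would lift (f), does not operate here — no sales are for resale. (a) is therefore removed.
Exception (b) does not apply: the Cottage Food Declaration was withdrawn.
Exception (c) does not apply: the bottled sauces require refrigeration.
Exception (d): the bottled sauces are home-kitchen produced; aggregate throughput is 7,450 units, less than the 7,740 units limit — every condition holds. However, paragraphs (h)–(l) must be considered: (h) applies — the bottled sauces contain meat. (i) would limit (h) — a current Class 3 Approval is held — but (j) sets (i) aside: (j) operates against (i): the registered capacity is 4,460 units, under the 4,940 units limit. (k) would limit (j) — a current Provisional Exemption Letter is held — but (l) sets (k) aside: (l) operates — a current General Approval is held. (d) is therefore removed.
Exception (e) fails — no ingredient notice is displayed.
Every exception is unavailable, so the rule governs.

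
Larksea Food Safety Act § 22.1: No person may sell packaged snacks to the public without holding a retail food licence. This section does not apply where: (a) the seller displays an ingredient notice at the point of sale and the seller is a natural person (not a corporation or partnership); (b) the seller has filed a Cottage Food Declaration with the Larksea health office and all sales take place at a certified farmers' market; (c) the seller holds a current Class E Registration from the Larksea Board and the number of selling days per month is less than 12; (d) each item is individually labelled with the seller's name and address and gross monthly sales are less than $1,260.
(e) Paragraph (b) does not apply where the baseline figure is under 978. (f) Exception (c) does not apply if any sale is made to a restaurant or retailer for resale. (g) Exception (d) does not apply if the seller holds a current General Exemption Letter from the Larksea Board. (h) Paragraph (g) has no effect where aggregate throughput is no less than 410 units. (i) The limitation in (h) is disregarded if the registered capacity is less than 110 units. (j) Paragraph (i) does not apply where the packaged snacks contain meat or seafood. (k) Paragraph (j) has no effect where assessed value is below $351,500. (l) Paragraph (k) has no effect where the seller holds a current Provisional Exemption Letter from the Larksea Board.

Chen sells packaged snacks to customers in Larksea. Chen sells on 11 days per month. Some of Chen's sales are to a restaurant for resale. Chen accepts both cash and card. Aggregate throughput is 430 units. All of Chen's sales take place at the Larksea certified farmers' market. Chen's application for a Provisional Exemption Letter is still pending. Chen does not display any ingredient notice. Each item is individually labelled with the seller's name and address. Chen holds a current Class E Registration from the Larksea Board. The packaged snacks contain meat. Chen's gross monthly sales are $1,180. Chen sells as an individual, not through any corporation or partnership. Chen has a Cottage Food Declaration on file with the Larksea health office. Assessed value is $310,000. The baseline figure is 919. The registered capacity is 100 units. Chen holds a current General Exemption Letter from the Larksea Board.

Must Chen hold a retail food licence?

Exception (a) requires that the seller displays an ingredient notice at the point of sale; but no ingredient notice is displayed, so (a) is unavailable.
All of (b)'s requirements are met (a Cottage Food Declaration is on file; all sales are at a certified farmers' market). But: (e) operates against (b): the baseline figure is 919, under the 978 limit. So (b) is unavailable.
Exception (c)'s conditions are all satisfied: a current Class E Registration is held; the number of selling days per month is 11, less than the 12 limit. Turning to paragraph (f): (f) operates against (c): some sales are to a restaurant for resale. (c) is therefore removed.
Exception (d) is satisfied on its face — items are individually labelled; gross monthly sales are $1,180, less than the $1,260 limit. Turning to paragraphs (g)–(l): (g) operates against (d): a current General Exemption Letter is held. (h) applies (aggregate throughput is 430 units, meeting the 410 units threshold), but is overridden by (i): (i) operates against (h): the registered capacity is 100 units, less than the 110 units limit. (j) would limit (i) — the packaged snacks contain meat — but (k) sets (j) aside: (k) is engaged — assessed value is $310,000, below the $351,500 limit. (l) is not triggered (the Provisional Exemption Letter is not current), so (k) stands. So (d) is unavailable.
Every exception is unavailable, so the rule governs.

Yes — Chen must hold a retail food licence.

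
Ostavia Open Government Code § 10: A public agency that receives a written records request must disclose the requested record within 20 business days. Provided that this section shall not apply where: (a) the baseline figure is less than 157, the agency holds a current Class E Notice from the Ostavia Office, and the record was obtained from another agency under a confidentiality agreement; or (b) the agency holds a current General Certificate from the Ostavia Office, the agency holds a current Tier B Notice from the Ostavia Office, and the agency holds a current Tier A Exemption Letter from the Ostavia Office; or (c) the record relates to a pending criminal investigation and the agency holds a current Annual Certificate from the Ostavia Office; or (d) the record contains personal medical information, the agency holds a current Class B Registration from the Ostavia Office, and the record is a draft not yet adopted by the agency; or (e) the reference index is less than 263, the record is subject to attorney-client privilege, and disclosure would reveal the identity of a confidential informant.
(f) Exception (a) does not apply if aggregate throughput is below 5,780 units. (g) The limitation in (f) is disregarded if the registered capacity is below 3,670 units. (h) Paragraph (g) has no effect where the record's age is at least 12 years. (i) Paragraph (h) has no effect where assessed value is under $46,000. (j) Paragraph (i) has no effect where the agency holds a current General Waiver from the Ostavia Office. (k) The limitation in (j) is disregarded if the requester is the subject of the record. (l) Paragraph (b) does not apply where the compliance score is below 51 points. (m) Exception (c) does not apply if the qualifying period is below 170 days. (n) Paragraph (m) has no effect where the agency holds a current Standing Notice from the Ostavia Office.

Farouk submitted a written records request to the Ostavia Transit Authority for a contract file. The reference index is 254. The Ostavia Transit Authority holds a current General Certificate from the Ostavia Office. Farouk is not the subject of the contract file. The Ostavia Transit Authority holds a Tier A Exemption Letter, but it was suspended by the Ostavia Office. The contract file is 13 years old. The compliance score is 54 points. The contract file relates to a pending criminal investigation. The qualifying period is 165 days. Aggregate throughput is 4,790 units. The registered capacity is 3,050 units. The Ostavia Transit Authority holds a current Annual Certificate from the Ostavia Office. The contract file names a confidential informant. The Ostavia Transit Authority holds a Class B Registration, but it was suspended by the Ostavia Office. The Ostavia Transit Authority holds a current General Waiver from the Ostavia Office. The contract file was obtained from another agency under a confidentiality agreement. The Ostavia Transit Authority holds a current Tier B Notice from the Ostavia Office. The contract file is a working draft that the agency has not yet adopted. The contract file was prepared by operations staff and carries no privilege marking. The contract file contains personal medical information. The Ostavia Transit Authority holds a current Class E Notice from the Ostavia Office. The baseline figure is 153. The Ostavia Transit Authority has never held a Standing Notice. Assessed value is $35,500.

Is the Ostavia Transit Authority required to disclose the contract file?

Yes — the Ostavia Transit Authority must disclose the contract file.

Exception (a)'s conditions are all satisfied: the baseline figure is 153, less than the 157 limit; a current Class E Notice is held; the contract file was obtained under a confidentiality agreement. Turning to paragraphs (f)–(k): (f) operates — aggregate throughput is 4,790 units, below the 5,780 units limit. (g) would limit (f) — the registered capacity is 3,050 units, below the 3,670 units limit — but (h) sets (g) aside: (h) operates against (g): the record's age is 13 years, meeting the 12 years threshold. (i) would limit (h) — assessed value is $35,500, under the $46,000 limit — but (j) sets (i) aside: (j) operates against (i): a current General Waiver is held. (k) does not operate here (Farouk is not the subject of the contract file), so (j) stands. (a) is therefore removed.
Exception (b) requires that the agency holds a current Tier A Exemption Letter from the Ostavia Office; but no current Tier A Exemption Letter is held, so (b) is unavailable.
Exception (c)'s conditions are all satisfied: the contract file relates to a pending investigation; a current Annual Certificate is held. But: (m) operates against (c): the qualifying period is 165 days, below the 170 days limit. (n), which would lift (m), does not operate here — there is no Standing Notice in force. So (c) is unavailable.
Exception (d) does not apply: no current Class B Registration is held.
Exception (e) fails — the contract file carries no privilege marking.
No exception displaces § 10.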